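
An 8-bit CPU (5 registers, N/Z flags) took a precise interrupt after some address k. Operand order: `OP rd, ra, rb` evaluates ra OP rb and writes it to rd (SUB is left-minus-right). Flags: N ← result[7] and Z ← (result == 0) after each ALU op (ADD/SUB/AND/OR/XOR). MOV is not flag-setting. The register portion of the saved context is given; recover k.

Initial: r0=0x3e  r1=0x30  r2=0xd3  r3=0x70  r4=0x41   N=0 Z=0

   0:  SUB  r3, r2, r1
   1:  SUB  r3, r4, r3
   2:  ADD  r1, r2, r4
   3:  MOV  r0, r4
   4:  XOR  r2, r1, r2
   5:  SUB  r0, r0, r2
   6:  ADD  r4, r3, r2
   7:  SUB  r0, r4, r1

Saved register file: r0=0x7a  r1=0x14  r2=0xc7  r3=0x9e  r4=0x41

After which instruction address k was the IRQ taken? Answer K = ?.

after  0: r0=0x3e r1=0x30 r2=0xd3 r3=0xa3 r4=0x41  N=1 Z=0
after  1: r0=0x3e r1=0x30 r2=0xd3 r3=0x9e r4=0x41  N=1 Z=0
after  2: r0=0x3e r1=0x14 r2=0xd3 r3=0x9e r4=0x41  N=0 Z=0
after  3: r0=0x41 r1=0x14 r2=0xd3 r3=0x9e r4=0x41  N=0 Z=0
after  4: r0=0x41 r1=0x14 r2=0xc7 r3=0x9e r4=0x41  N=1 Z=0
after  5: r0=0x7a r1=0x14 r2=0xc7 r3=0x9e r4=0x41  N=0 Z=0
-- IRQ taken; context saved, return-PC = 6 --

K = 5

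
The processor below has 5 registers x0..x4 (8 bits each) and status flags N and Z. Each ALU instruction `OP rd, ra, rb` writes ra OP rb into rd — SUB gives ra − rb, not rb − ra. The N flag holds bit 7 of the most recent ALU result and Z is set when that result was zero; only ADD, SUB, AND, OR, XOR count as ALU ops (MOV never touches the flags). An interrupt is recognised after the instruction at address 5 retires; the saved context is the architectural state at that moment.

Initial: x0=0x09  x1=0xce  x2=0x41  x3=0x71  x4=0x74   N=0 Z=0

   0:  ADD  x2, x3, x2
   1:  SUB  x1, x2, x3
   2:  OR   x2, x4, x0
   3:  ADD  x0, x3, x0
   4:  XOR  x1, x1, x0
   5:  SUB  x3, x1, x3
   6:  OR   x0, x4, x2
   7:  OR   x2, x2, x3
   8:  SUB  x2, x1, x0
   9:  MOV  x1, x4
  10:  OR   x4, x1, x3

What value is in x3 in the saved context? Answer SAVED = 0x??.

after  0: x0=0x09 x1=0xce x2=0xb2 x3=0x71 x4=0x74  N=1 Z=0
after  1: x0=0x09 x1=0x41 x2=0xb2 x3=0x71 x4=0x74  N=0 Z=0
after  2: x0=0x09 x1=0x41 x2=0x7d x3=0x71 x4=0x74  N=0 Z=0
after  3: x0=0x7a x1=0x41 x2=0x7d x3=0x71 x4=0x74  N=0 Z=0
after  4: x0=0x7a x1=0x3b x2=0x7d x3=0x71 x4=0x74  N=0 Z=0
after  5: x0=0x7a x1=0x3b x2=0x7d x3=0xca x4=0x74  N=1 Z=0
-- IRQ taken; context saved, return-PC = 6 --

SAVED = 0xca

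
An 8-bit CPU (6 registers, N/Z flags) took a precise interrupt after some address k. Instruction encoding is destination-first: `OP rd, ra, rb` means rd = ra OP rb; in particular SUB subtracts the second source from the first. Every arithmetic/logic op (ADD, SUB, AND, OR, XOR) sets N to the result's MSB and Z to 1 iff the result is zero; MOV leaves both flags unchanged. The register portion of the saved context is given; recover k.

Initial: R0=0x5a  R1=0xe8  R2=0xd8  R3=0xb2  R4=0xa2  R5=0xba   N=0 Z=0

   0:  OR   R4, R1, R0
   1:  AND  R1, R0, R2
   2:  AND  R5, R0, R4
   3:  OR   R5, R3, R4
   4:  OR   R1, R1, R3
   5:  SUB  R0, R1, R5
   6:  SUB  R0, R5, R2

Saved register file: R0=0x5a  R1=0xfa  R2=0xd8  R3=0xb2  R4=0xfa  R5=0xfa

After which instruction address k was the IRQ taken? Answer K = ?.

after  0: R0=0x5a R1=0xe8 R2=0xd8 R3=0xb2 R4=0xfa R5=0xba  N=1 Z=0
after  1: R0=0x5a R1=0x58 R2=0xd8 R3=0xb2 R4=0xfa R5=0xba  N=0 Z=0
after  2: R0=0x5a R1=0x58 R2=0xd8 R3=0xb2 R4=0xfa R5=0x5a  N=0 Z=0
after  3: R0=0x5a R1=0x58 R2=0xd8 R3=0xb2 R4=0xfa R5=0xfa  N=1 Z=0
after  4: R0=0x5a R1=0xfa R2=0xd8 R3=0xb2 R4=0xfa R5=0xfa  N=1 Z=0
-- IRQ taken; context saved, return-PC = 5 --

K = 4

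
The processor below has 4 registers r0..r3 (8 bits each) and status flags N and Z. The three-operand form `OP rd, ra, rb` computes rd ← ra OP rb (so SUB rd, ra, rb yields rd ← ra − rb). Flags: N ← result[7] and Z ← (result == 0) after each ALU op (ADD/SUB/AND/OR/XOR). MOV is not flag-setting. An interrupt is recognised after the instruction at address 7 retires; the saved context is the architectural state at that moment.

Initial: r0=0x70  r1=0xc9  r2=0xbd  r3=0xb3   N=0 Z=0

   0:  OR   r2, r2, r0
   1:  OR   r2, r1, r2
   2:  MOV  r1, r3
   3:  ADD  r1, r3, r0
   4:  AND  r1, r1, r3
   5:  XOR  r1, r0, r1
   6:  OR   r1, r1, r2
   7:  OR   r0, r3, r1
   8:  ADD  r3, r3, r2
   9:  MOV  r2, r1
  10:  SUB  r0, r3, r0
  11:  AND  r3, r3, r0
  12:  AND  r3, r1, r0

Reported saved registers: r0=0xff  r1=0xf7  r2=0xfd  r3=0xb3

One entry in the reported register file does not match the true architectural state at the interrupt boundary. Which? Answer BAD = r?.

after  0: r0=0x70 r1=0xc9 r2=0xfd r3=0xb3  N=1 Z=0
after  1: r0=0x70 r1=0xc9 r2=0xfd r3=0xb3  N=1 Z=0
after  2: r0=0x70 r1=0xb3 r2=0xfd r3=0xb3  N=1 Z=0
after  3: r0=0x70 r1=0x23 r2=0xfd r3=0xb3  N=0 Z=0
after  4: r0=0x70 r1=0x23 r2=0xfd r3=0xb3  N=0 Z=0
after  5: r0=0x70 r1=0x53 r2=0xfd r3=0xb3  N=0 Z=0
after  6: r0=0x70 r1=0xff r2=0xfd r3=0xb3  N=1 Z=0
after  7: r0=0xff r1=0xff r2=0xfd r3=0xb3  N=1 Z=0
-- IRQ taken; context saved, return-PC = 8 --
mismatch: r1: reported 0xf7 vs actual 0xff

BAD = r1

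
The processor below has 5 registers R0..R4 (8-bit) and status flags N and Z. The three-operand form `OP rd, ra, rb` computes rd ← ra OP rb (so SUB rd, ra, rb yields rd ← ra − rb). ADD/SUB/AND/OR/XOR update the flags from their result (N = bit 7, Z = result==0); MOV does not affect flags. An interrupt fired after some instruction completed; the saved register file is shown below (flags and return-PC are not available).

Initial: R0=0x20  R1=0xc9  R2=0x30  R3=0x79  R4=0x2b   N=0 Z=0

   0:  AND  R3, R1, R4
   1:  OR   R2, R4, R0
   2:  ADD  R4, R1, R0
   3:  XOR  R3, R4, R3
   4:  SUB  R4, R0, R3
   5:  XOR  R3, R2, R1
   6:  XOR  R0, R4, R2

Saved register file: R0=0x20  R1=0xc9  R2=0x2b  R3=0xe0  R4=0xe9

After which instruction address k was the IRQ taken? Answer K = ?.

K = 3

after  0: R0=0x20 R1=0xc9 R2=0x30 R3=0x09 R4=0x2b  N=0 Z=0
after  1: R0=0x20 R1=0xc9 R2=0x2b R3=0x09 R4=0x2b  N=0 Z=0
after  2: R0=0x20 R1=0xc9 R2=0x2b R3=0x09 R4=0xe9  N=1 Z=0
after  3: R0=0x20 R1=0xc9 R2=0x2b R3=0xe0 R4=0xe9  N=1 Z=0
-- IRQ taken; context saved, return-PC = 4 --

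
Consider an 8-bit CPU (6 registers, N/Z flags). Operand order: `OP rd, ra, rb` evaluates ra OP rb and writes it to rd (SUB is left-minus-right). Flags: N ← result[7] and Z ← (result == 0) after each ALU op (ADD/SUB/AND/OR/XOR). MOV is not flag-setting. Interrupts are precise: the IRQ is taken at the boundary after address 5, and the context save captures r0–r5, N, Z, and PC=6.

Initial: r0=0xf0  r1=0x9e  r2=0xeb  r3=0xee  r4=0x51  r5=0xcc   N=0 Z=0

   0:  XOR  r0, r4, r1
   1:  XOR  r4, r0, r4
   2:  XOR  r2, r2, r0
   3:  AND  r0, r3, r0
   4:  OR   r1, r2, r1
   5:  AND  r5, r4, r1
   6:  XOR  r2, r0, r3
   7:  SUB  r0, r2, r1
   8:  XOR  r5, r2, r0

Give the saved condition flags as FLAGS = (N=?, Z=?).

FLAGS = (N=1, Z=0)

after  0: r0=0xcf r1=0x9e r2=0xeb r3=0xee r4=0x51 r5=0xcc  N=1 Z=0
after  1: r0=0xcf r1=0x9e r2=0xeb r3=0xee r4=0x9e r5=0xcc  N=1 Z=0
after  2: r0=0xcf r1=0x9e r2=0x24 r3=0xee r4=0x9e r5=0xcc  N=0 Z=0
after  3: r0=0xce r1=0x9e r2=0x24 r3=0xee r4=0x9e r5=0xcc  N=1 Z=0
after  4: r0=0xce r1=0xbe r2=0x24 r3=0xee r4=0x9e r5=0xcc  N=1 Z=0
after  5: r0=0xce r1=0xbe r2=0x24 r3=0xee r4=0x9e r5=0x9e  N=1 Z=0
-- IRQ taken; context saved, return-PC = 6 --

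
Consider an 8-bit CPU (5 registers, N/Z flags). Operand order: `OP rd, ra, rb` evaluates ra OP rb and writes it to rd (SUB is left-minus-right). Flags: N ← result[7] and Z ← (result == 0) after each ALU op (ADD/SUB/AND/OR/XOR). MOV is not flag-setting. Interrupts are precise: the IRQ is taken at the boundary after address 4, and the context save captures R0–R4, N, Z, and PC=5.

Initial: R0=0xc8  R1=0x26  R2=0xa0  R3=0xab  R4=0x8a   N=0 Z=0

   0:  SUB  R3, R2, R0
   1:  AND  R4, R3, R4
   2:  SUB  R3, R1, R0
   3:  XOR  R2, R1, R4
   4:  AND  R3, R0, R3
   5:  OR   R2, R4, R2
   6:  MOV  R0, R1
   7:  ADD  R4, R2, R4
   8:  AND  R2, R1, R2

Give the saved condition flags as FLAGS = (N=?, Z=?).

FLAGS = (N=0, Z=0)

after  0: R0=0xc8 R1=0x26 R2=0xa0 R3=0xd8 R4=0x8a  N=1 Z=0
after  1: R0=0xc8 R1=0x26 R2=0xa0 R3=0xd8 R4=0x88  N=1 Z=0
after  2: R0=0xc8 R1=0x26 R2=0xa0 R3=0x5e R4=0x88  N=0 Z=0
after  3: R0=0xc8 R1=0x26 R2=0xae R3=0x5e R4=0x88  N=1 Z=0
after  4: R0=0xc8 R1=0x26 R2=0xae R3=0x48 R4=0x88  N=0 Z=0
-- IRQ taken; context saved, return-PC = 5 --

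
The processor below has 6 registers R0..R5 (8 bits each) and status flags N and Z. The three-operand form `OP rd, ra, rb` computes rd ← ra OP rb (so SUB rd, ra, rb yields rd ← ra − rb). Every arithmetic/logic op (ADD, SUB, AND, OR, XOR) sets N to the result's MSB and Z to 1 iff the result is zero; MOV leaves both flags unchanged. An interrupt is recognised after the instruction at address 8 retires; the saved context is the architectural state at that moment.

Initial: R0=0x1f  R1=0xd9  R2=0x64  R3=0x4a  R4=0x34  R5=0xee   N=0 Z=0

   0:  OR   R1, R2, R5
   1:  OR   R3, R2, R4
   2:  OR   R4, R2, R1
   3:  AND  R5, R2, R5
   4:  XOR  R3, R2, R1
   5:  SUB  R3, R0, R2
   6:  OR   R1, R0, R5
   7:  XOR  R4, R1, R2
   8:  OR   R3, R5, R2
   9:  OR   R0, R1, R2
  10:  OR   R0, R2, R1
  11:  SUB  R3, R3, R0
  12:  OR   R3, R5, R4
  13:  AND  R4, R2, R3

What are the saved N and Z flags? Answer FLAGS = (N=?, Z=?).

after  0: R0=0x1f R1=0xee R2=0x64 R3=0x4a R4=0x34 R5=0xee  N=1 Z=0
after  1: R0=0x1f R1=0xee R2=0x64 R3=0x74 R4=0x34 R5=0xee  N=0 Z=0
after  2: R0=0x1f R1=0xee R2=0x64 R3=0x74 R4=0xee R5=0xee  N=1 Z=0
after  3: R0=0x1f R1=0xee R2=0x64 R3=0x74 R4=0xee R5=0x64  N=0 Z=0
after  4: R0=0x1f R1=0xee R2=0x64 R3=0x8a R4=0xee R5=0x64  N=1 Z=0
after  5: R0=0x1f R1=0xee R2=0x64 R3=0xbb R4=0xee R5=0x64  N=1 Z=0
after  6: R0=0x1f R1=0x7f R2=0x64 R3=0xbb R4=0xee R5=0x64  N=0 Z=0
after  7: R0=0x1f R1=0x7f R2=0x64 R3=0xbb R4=0x1b R5=0x64  N=0 Z=0
after  8: R0=0x1f R1=0x7f R2=0x64 R3=0x64 R4=0x1b R5=0x64  N=0 Z=0
-- IRQ taken; context saved, return-PC = 9 --

FLAGS = (N=0, Z=0)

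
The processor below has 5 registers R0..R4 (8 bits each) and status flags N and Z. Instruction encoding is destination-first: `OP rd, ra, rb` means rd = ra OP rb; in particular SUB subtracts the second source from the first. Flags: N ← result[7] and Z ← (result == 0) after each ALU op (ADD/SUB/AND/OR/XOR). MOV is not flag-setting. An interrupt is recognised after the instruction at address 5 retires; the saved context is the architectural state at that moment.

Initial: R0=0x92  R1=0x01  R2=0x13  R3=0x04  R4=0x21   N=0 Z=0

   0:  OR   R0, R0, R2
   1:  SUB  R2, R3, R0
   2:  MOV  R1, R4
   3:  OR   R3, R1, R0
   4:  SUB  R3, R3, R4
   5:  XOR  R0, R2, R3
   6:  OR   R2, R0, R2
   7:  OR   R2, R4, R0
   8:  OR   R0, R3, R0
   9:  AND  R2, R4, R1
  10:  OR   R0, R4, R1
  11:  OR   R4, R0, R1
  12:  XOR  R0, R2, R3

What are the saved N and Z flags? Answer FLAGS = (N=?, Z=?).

FLAGS = (N=1, Z=0)

after  0: R0=0x93 R1=0x01 R2=0x13 R3=0x04 R4=0x21  N=1 Z=0
after  1: R0=0x93 R1=0x01 R2=0x71 R3=0x04 R4=0x21  N=0 Z=0
after  2: R0=0x93 R1=0x21 R2=0x71 R3=0x04 R4=0x21  N=0 Z=0
after  3: R0=0x93 R1=0x21 R2=0x71 R3=0xb3 R4=0x21  N=1 Z=0
after  4: R0=0x93 R1=0x21 R2=0x71 R3=0x92 R4=0x21  N=1 Z=0
after  5: R0=0xe3 R1=0x21 R2=0x71 R3=0x92 R4=0x21  N=1 Z=0
-- IRQ taken; context saved, return-PC = 6 --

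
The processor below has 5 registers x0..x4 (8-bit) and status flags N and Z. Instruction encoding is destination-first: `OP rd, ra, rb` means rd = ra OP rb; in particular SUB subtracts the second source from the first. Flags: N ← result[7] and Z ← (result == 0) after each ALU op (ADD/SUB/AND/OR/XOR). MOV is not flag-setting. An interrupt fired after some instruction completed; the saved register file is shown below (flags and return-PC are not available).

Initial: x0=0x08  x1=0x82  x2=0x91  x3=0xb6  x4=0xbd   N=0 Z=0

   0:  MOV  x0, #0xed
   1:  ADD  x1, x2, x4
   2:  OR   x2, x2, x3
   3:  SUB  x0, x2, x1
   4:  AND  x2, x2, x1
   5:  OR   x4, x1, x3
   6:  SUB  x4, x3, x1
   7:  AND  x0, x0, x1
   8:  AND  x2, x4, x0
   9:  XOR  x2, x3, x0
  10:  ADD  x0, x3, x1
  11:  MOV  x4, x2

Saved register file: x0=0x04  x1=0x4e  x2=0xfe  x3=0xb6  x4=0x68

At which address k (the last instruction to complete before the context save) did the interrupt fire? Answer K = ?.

after  0: x0=0xed x1=0x82 x2=0x91 x3=0xb6 x4=0xbd  N=0 Z=0
after  1: x0=0xed x1=0x4e x2=0x91 x3=0xb6 x4=0xbd  N=0 Z=0
after  2: x0=0xed x1=0x4e x2=0xb7 x3=0xb6 x4=0xbd  N=1 Z=0
after  3: x0=0x69 x1=0x4e x2=0xb7 x3=0xb6 x4=0xbd  N=0 Z=0
after  4: x0=0x69 x1=0x4e x2=0x06 x3=0xb6 x4=0xbd  N=0 Z=0
after  5: x0=0x69 x1=0x4e x2=0x06 x3=0xb6 x4=0xfe  N=1 Z=0
after  6: x0=0x69 x1=0x4e x2=0x06 x3=0xb6 x4=0x68  N=0 Z=0
after  7: x0=0x48 x1=0x4e x2=0x06 x3=0xb6 x4=0x68  N=0 Z=0
after  8: x0=0x48 x1=0x4e x2=0x48 x3=0xb6 x4=0x68  N=0 Z=0
after  9: x0=0x48 x1=0x4e x2=0xfe x3=0xb6 x4=0x68  N=1 Z=0
after 10: x0=0x04 x1=0x4e x2=0xfe x3=0xb6 x4=0x68  N=0 Z=0
-- IRQ taken; context saved, return-PC = 11 --

K = 10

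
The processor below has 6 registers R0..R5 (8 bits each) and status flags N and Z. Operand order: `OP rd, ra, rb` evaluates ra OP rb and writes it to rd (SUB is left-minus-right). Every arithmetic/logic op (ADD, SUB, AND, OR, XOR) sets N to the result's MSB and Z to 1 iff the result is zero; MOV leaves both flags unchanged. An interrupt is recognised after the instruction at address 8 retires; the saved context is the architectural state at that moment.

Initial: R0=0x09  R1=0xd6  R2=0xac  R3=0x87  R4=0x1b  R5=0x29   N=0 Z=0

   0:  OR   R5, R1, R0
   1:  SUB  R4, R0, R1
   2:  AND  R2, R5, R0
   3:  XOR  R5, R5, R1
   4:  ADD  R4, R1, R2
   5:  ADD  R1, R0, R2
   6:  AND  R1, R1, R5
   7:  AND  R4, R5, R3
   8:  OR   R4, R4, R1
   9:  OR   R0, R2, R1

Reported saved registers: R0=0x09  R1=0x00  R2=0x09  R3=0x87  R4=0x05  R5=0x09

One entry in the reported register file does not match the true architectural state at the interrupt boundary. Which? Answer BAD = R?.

after  0: R0=0x09 R1=0xd6 R2=0xac R3=0x87 R4=0x1b R5=0xdf  N=1 Z=0
after  1: R0=0x09 R1=0xd6 R2=0xac R3=0x87 R4=0x33 R5=0xdf  N=0 Z=0
after  2: R0=0x09 R1=0xd6 R2=0x09 R3=0x87 R4=0x33 R5=0xdf  N=0 Z=0
after  3: R0=0x09 R1=0xd6 R2=0x09 R3=0x87 R4=0x33 R5=0x09  N=0 Z=0
after  4: R0=0x09 R1=0xd6 R2=0x09 R3=0x87 R4=0xdf R5=0x09  N=1 Z=0
after  5: R0=0x09 R1=0x12 R2=0x09 R3=0x87 R4=0xdf R5=0x09  N=0 Z=0
after  6: R0=0x09 R1=0x00 R2=0x09 R3=0x87 R4=0xdf R5=0x09  N=0 Z=1
after  7: R0=0x09 R1=0x00 R2=0x09 R3=0x87 R4=0x01 R5=0x09  N=0 Z=0
after  8: R0=0x09 R1=0x00 R2=0x09 R3=0x87 R4=0x01 R5=0x09  N=0 Z=0
-- IRQ taken; context saved, return-PC = 9 --
mismatch: R4: reported 0x05 vs actual 0x01

BAD = R4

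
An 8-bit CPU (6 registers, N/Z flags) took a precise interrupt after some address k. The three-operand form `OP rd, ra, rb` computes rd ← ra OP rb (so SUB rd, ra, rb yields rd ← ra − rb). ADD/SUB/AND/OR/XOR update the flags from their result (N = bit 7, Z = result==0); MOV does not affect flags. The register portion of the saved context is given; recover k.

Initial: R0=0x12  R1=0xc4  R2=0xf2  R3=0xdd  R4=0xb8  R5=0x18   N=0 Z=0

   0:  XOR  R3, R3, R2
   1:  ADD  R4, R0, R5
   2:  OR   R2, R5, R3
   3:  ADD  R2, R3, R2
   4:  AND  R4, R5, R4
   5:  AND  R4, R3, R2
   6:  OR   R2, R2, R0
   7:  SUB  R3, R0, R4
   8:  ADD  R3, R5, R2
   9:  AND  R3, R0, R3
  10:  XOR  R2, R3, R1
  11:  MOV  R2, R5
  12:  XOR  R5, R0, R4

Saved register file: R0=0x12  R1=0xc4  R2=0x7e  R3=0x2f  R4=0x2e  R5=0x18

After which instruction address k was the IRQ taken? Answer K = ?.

K = 6

after  0: R0=0x12 R1=0xc4 R2=0xf2 R3=0x2f R4=0xb8 R5=0x18  N=0 Z=0
after  1: R0=0x12 R1=0xc4 R2=0xf2 R3=0x2f R4=0x2a R5=0x18  N=0 Z=0
after  2: R0=0x12 R1=0xc4 R2=0x3f R3=0x2f R4=0x2a R5=0x18  N=0 Z=0
after  3: R0=0x12 R1=0xc4 R2=0x6e R3=0x2f R4=0x2a R5=0x18  N=0 Z=0
after  4: R0=0x12 R1=0xc4 R2=0x6e R3=0x2f R4=0x08 R5=0x18  N=0 Z=0
after  5: R0=0x12 R1=0xc4 R2=0x6e R3=0x2f R4=0x2e R5=0x18  N=0 Z=0
after  6: R0=0x12 R1=0xc4 R2=0x7e R3=0x2f R4=0x2e R5=0x18  N=0 Z=0
-- IRQ taken; context saved, return-PC = 7 --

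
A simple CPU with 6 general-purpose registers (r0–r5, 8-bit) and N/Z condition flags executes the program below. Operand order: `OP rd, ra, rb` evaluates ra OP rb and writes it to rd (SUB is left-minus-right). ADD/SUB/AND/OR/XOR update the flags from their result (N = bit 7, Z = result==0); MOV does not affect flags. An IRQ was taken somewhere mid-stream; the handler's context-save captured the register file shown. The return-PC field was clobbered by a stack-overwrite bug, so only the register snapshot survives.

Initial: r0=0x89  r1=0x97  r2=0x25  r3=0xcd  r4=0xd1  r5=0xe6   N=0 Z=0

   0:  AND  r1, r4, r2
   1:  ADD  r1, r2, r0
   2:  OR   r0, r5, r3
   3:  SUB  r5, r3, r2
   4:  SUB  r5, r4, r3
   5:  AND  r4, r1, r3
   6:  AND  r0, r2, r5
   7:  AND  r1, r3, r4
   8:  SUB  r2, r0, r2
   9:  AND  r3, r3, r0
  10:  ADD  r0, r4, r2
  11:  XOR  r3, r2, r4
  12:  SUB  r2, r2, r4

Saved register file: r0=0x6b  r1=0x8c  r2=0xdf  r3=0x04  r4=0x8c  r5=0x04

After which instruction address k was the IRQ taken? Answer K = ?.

K = 10

after  0: r0=0x89 r1=0x01 r2=0x25 r3=0xcd r4=0xd1 r5=0xe6  N=0 Z=0
after  1: r0=0x89 r1=0xae r2=0x25 r3=0xcd r4=0xd1 r5=0xe6  N=1 Z=0
after  2: r0=0xef r1=0xae r2=0x25 r3=0xcd r4=0xd1 r5=0xe6  N=1 Z=0
after  3: r0=0xef r1=0xae r2=0x25 r3=0xcd r4=0xd1 r5=0xa8  N=1 Z=0
after  4: r0=0xef r1=0xae r2=0x25 r3=0xcd r4=0xd1 r5=0x04  N=0 Z=0
after  5: r0=0xef r1=0xae r2=0x25 r3=0xcd r4=0x8c r5=0x04  N=1 Z=0
after  6: r0=0x04 r1=0xae r2=0x25 r3=0xcd r4=0x8c r5=0x04  N=0 Z=0
after  7: r0=0x04 r1=0x8c r2=0x25 r3=0xcd r4=0x8c r5=0x04  N=1 Z=0
after  8: r0=0x04 r1=0x8c r2=0xdf r3=0xcd r4=0x8c r5=0x04  N=1 Z=0
after  9: r0=0x04 r1=0x8c r2=0xdf r3=0x04 r4=0x8c r5=0x04  N=0 Z=0
after 10: r0=0x6b r1=0x8c r2=0xdf r3=0x04 r4=0x8c r5=0x04  N=0 Z=0
-- IRQ taken; context saved, return-PC = 11 --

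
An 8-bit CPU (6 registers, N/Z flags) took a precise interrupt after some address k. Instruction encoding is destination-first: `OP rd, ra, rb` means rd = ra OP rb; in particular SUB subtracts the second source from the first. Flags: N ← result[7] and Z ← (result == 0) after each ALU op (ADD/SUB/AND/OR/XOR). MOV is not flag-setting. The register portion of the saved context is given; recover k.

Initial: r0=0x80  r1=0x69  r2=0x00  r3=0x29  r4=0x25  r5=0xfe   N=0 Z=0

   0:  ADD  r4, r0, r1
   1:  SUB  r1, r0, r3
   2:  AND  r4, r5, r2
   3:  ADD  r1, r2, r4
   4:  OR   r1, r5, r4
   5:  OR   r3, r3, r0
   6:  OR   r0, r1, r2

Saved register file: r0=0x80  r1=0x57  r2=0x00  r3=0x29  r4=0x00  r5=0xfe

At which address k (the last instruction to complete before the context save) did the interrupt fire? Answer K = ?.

after  0: r0=0x80 r1=0x69 r2=0x00 r3=0x29 r4=0xe9 r5=0xfe  N=1 Z=0
after  1: r0=0x80 r1=0x57 r2=0x00 r3=0x29 r4=0xe9 r5=0xfe  N=0 Z=0
after  2: r0=0x80 r1=0x57 r2=0x00 r3=0x29 r4=0x00 r5=0xfe  N=0 Z=1
-- IRQ taken; context saved, return-PC = 3 --

K = 2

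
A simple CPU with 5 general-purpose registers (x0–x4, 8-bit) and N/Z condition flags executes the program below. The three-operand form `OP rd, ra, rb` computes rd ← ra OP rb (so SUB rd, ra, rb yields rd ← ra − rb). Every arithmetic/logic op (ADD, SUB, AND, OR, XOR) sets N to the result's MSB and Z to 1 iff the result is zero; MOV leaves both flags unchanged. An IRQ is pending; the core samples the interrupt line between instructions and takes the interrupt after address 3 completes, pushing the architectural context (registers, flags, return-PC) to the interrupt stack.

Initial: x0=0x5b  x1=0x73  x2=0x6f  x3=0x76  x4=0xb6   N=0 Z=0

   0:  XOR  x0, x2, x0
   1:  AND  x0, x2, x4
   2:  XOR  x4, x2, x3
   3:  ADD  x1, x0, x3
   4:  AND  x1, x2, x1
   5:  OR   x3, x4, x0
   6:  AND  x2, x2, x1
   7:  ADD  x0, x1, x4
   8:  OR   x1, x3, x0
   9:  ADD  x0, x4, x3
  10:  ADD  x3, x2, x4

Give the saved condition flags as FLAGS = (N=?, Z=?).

after  0: x0=0x34 x1=0x73 x2=0x6f x3=0x76 x4=0xb6  N=0 Z=0
after  1: x0=0x26 x1=0x73 x2=0x6f x3=0x76 x4=0xb6  N=0 Z=0
after  2: x0=0x26 x1=0x73 x2=0x6f x3=0x76 x4=0x19  N=0 Z=0
after  3: x0=0x26 x1=0x9c x2=0x6f x3=0x76 x4=0x19  N=1 Z=0
-- IRQ taken; context saved, return-PC = 4 --

FLAGS = (N=1, Z=0)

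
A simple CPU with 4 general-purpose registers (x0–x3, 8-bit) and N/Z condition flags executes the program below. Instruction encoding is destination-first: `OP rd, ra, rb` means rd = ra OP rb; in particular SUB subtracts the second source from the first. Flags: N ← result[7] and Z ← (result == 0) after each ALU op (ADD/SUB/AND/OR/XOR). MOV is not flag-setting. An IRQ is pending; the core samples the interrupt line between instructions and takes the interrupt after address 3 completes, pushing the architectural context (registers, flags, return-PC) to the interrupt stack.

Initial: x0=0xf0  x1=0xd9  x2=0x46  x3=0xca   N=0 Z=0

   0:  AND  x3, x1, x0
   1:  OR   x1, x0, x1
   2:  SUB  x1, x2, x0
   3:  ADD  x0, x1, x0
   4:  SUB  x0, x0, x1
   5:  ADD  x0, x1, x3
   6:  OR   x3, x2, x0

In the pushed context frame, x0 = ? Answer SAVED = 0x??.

after  0: x0=0xf0 x1=0xd9 x2=0x46 x3=0xd0  N=1 Z=0
after  1: x0=0xf0 x1=0xf9 x2=0x46 x3=0xd0  N=1 Z=0
after  2: x0=0xf0 x1=0x56 x2=0x46 x3=0xd0  N=0 Z=0
after  3: x0=0x46 x1=0x56 x2=0x46 x3=0xd0  N=0 Z=0
-- IRQ taken; context saved, return-PC = 4 --

SAVED = 0x46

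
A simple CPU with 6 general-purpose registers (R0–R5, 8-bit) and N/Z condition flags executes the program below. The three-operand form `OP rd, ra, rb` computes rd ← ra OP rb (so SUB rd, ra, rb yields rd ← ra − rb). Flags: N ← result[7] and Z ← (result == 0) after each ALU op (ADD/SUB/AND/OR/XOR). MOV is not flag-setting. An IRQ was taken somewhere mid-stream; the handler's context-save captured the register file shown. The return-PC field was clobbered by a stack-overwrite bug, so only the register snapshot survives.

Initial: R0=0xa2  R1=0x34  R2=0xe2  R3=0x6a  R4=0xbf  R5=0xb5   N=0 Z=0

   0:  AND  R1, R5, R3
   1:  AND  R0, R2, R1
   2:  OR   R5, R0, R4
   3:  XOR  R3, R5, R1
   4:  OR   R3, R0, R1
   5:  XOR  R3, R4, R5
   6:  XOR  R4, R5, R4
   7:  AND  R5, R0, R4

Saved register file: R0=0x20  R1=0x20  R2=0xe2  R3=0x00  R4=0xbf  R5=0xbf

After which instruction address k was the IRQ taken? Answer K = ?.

K = 5

after  0: R0=0xa2 R1=0x20 R2=0xe2 R3=0x6a R4=0xbf R5=0xb5  N=0 Z=0
after  1: R0=0x20 R1=0x20 R2=0xe2 R3=0x6a R4=0xbf R5=0xb5  N=0 Z=0
after  2: R0=0x20 R1=0x20 R2=0xe2 R3=0x6a R4=0xbf R5=0xbf  N=1 Z=0
after  3: R0=0x20 R1=0x20 R2=0xe2 R3=0x9f R4=0xbf R5=0xbf  N=1 Z=0
after  4: R0=0x20 R1=0x20 R2=0xe2 R3=0x20 R4=0xbf R5=0xbf  N=0 Z=0
after  5: R0=0x20 R1=0x20 R2=0xe2 R3=0x00 R4=0xbf R5=0xbf  N=0 Z=1
-- IRQ taken; context saved, return-PC = 6 --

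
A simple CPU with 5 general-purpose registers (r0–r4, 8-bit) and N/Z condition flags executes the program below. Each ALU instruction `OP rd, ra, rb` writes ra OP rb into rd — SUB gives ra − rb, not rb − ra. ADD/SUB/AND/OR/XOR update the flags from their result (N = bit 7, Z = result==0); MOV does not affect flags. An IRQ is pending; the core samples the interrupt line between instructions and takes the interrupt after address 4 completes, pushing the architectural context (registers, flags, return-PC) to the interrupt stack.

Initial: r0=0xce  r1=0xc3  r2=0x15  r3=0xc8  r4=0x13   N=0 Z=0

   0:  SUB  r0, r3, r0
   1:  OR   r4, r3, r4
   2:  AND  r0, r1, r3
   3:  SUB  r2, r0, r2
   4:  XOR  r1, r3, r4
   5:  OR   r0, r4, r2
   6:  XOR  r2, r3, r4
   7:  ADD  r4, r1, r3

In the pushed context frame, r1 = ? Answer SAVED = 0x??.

after  0: r0=0xfa r1=0xc3 r2=0x15 r3=0xc8 r4=0x13  N=1 Z=0
after  1: r0=0xfa r1=0xc3 r2=0x15 r3=0xc8 r4=0xdb  N=1 Z=0
after  2: r0=0xc0 r1=0xc3 r2=0x15 r3=0xc8 r4=0xdb  N=1 Z=0
after  3: r0=0xc0 r1=0xc3 r2=0xab r3=0xc8 r4=0xdb  N=1 Z=0
after  4: r0=0xc0 r1=0x13 r2=0xab r3=0xc8 r4=0xdb  N=0 Z=0
-- IRQ taken; context saved, return-PC = 5 --

SAVED = 0x13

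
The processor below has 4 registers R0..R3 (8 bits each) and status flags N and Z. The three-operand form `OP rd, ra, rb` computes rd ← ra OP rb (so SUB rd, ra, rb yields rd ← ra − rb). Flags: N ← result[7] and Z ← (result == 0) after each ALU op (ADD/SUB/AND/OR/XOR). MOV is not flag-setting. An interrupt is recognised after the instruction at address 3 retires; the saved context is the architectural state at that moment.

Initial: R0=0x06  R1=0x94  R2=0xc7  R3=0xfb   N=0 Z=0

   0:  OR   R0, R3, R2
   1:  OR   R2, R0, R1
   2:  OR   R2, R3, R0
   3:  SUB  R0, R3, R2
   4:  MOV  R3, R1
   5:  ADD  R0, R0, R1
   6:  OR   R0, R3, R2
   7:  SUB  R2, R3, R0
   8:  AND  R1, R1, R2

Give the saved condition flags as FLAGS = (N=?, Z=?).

after  0: R0=0xff R1=0x94 R2=0xc7 R3=0xfb  N=1 Z=0
after  1: R0=0xff R1=0x94 R2=0xff R3=0xfb  N=1 Z=0
after  2: R0=0xff R1=0x94 R2=0xff R3=0xfb  N=1 Z=0
after  3: R0=0xfc R1=0x94 R2=0xff R3=0xfb  N=1 Z=0
-- IRQ taken; context saved, return-PC = 4 --

FLAGS = (N=1, Z=0)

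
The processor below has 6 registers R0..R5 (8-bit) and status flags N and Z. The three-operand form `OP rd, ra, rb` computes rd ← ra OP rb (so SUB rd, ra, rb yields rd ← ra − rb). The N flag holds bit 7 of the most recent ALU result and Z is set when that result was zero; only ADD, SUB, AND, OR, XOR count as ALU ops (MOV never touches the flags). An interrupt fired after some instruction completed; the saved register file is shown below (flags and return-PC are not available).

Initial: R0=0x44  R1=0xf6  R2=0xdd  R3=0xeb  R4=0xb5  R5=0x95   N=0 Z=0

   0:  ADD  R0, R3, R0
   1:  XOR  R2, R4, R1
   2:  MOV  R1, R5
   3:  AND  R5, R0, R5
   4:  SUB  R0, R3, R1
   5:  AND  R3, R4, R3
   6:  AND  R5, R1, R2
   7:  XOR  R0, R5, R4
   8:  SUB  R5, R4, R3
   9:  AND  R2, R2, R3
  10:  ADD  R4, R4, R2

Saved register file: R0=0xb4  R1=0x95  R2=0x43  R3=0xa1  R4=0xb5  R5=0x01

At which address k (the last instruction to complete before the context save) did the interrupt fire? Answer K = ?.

after  0: R0=0x2f R1=0xf6 R2=0xdd R3=0xeb R4=0xb5 R5=0x95  N=0 Z=0
after  1: R0=0x2f R1=0xf6 R2=0x43 R3=0xeb R4=0xb5 R5=0x95  N=0 Z=0
after  2: R0=0x2f R1=0x95 R2=0x43 R3=0xeb R4=0xb5 R5=0x95  N=0 Z=0
after  3: R0=0x2f R1=0x95 R2=0x43 R3=0xeb R4=0xb5 R5=0x05  N=0 Z=0
after  4: R0=0x56 R1=0x95 R2=0x43 R3=0xeb R4=0xb5 R5=0x05  N=0 Z=0
after  5: R0=0x56 R1=0x95 R2=0x43 R3=0xa1 R4=0xb5 R5=0x05  N=1 Z=0
after  6: R0=0x56 R1=0x95 R2=0x43 R3=0xa1 R4=0xb5 R5=0x01  N=0 Z=0
after  7: R0=0xb4 R1=0x95 R2=0x43 R3=0xa1 R4=0xb5 R5=0x01  N=1 Z=0
-- IRQ taken; context saved, return-PC = 8 --

K = 7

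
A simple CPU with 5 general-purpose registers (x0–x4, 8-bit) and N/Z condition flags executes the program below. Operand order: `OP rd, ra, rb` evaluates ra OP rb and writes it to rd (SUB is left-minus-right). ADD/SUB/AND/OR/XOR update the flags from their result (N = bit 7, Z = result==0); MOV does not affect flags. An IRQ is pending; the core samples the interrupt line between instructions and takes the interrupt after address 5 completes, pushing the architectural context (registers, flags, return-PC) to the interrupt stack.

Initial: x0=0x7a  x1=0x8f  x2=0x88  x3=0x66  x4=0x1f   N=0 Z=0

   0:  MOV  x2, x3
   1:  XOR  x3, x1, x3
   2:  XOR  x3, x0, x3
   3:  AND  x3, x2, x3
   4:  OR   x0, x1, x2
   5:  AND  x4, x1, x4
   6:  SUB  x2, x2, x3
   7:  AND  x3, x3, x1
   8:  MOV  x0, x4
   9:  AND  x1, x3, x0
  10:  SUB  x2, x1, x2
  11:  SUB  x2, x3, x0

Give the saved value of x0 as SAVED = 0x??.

after  0: x0=0x7a x1=0x8f x2=0x66 x3=0x66 x4=0x1f  N=0 Z=0
after  1: x0=0x7a x1=0x8f x2=0x66 x3=0xe9 x4=0x1f  N=1 Z=0
after  2: x0=0x7a x1=0x8f x2=0x66 x3=0x93 x4=0x1f  N=1 Z=0
after  3: x0=0x7a x1=0x8f x2=0x66 x3=0x02 x4=0x1f  N=0 Z=0
after  4: x0=0xef x1=0x8f x2=0x66 x3=0x02 x4=0x1f  N=1 Z=0
after  5: x0=0xef x1=0x8f x2=0x66 x3=0x02 x4=0x0f  N=0 Z=0
-- IRQ taken; context saved, return-PC = 6 --

SAVED = 0xef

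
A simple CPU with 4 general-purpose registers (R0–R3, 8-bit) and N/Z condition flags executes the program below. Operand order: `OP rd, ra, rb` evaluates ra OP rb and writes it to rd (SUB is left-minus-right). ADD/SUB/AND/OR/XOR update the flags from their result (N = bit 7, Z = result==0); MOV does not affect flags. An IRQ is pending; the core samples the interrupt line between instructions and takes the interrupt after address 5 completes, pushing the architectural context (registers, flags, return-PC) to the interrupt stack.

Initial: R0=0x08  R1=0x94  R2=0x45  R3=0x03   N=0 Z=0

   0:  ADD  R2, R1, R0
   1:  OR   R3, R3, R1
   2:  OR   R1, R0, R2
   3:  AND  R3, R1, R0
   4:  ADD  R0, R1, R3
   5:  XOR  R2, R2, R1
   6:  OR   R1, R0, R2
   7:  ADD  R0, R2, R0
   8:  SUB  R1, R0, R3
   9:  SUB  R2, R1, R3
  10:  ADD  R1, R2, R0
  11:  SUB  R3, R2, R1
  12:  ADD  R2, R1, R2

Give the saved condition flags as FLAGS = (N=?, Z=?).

after  0: R0=0x08 R1=0x94 R2=0x9c R3=0x03  N=1 Z=0
after  1: R0=0x08 R1=0x94 R2=0x9c R3=0x97  N=1 Z=0
after  2: R0=0x08 R1=0x9c R2=0x9c R3=0x97  N=1 Z=0
after  3: R0=0x08 R1=0x9c R2=0x9c R3=0x08  N=0 Z=0
after  4: R0=0xa4 R1=0x9c R2=0x9c R3=0x08  N=1 Z=0
after  5: R0=0xa4 R1=0x9c R2=0x00 R3=0x08  N=0 Z=1
-- IRQ taken; context saved, return-PC = 6 --

FLAGS = (N=0, Z=1)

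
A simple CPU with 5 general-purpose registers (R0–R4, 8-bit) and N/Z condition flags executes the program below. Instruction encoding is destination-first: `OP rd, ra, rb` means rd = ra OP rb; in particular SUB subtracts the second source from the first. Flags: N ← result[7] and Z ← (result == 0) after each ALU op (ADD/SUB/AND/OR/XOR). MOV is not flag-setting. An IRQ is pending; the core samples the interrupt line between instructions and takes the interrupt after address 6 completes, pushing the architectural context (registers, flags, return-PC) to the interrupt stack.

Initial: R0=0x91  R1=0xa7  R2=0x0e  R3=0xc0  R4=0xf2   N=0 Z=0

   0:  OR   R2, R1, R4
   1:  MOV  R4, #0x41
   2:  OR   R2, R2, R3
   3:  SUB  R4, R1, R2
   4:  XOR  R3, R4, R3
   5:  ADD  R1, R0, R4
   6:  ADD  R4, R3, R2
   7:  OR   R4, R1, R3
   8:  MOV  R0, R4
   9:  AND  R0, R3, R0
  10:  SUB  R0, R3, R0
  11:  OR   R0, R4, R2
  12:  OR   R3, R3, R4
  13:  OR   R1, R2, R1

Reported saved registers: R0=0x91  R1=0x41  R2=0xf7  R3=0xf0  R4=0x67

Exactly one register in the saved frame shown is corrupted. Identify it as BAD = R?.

after  0: R0=0x91 R1=0xa7 R2=0xf7 R3=0xc0 R4=0xf2  N=1 Z=0
after  1: R0=0x91 R1=0xa7 R2=0xf7 R3=0xc0 R4=0x41  N=1 Z=0
after  2: R0=0x91 R1=0xa7 R2=0xf7 R3=0xc0 R4=0x41  N=1 Z=0
after  3: R0=0x91 R1=0xa7 R2=0xf7 R3=0xc0 R4=0xb0  N=1 Z=0
after  4: R0=0x91 R1=0xa7 R2=0xf7 R3=0x70 R4=0xb0  N=0 Z=0
after  5: R0=0x91 R1=0x41 R2=0xf7 R3=0x70 R4=0xb0  N=0 Z=0
after  6: R0=0x91 R1=0x41 R2=0xf7 R3=0x70 R4=0x67  N=0 Z=0
-- IRQ taken; context saved, return-PC = 7 --
mismatch: R3: reported 0xf0 vs actual 0x70

BAD = R3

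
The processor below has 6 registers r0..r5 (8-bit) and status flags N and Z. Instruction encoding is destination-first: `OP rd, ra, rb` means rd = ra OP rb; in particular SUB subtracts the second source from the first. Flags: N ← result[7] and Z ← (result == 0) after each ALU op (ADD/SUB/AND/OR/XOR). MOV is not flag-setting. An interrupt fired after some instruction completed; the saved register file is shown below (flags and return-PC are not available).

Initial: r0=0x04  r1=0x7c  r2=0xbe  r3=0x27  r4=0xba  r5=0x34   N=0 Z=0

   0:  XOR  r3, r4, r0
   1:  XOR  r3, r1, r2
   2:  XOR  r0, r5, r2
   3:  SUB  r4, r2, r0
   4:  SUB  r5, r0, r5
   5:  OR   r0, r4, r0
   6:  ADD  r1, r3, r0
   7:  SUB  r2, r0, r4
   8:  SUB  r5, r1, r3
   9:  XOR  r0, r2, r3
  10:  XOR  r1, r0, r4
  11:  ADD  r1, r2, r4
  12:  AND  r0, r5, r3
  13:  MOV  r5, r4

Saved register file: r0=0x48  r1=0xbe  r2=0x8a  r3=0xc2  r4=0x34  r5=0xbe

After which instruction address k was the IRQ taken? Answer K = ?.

K = 11

after  0: r0=0x04 r1=0x7c r2=0xbe r3=0xbe r4=0xba r5=0x34  N=1 Z=0
after  1: r0=0x04 r1=0x7c r2=0xbe r3=0xc2 r4=0xba r5=0x34  N=1 Z=0
after  2: r0=0x8a r1=0x7c r2=0xbe r3=0xc2 r4=0xba r5=0x34  N=1 Z=0
after  3: r0=0x8a r1=0x7c r2=0xbe r3=0xc2 r4=0x34 r5=0x34  N=0 Z=0
after  4: r0=0x8a r1=0x7c r2=0xbe r3=0xc2 r4=0x34 r5=0x56  N=0 Z=0
after  5: r0=0xbe r1=0x7c r2=0xbe r3=0xc2 r4=0x34 r5=0x56  N=1 Z=0
after  6: r0=0xbe r1=0x80 r2=0xbe r3=0xc2 r4=0x34 r5=0x56  N=1 Z=0
after  7: r0=0xbe r1=0x80 r2=0x8a r3=0xc2 r4=0x34 r5=0x56  N=1 Z=0
after  8: r0=0xbe r1=0x80 r2=0x8a r3=0xc2 r4=0x34 r5=0xbe  N=1 Z=0
after  9: r0=0x48 r1=0x80 r2=0x8a r3=0xc2 r4=0x34 r5=0xbe  N=0 Z=0
after 10: r0=0x48 r1=0x7c r2=0x8a r3=0xc2 r4=0x34 r5=0xbe  N=0 Z=0
after 11: r0=0x48 r1=0xbe r2=0x8a r3=0xc2 r4=0x34 r5=0xbe  N=1 Z=0
-- IRQ taken; context saved, return-PC = 12 --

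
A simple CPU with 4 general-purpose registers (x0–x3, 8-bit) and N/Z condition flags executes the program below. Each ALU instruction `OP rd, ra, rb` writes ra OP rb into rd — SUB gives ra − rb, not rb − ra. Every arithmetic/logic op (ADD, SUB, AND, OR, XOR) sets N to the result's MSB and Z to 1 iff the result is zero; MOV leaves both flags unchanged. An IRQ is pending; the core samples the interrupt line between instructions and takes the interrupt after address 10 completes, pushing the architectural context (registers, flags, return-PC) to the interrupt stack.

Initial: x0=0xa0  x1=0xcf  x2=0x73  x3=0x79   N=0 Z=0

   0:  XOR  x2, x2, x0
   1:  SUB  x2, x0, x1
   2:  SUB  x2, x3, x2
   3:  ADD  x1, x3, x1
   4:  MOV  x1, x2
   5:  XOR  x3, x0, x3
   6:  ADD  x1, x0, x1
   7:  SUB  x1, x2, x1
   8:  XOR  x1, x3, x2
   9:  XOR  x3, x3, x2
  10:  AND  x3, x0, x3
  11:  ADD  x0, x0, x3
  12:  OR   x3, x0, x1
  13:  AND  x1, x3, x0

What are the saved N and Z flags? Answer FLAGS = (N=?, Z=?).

after  0: x0=0xa0 x1=0xcf x2=0xd3 x3=0x79  N=1 Z=0
after  1: x0=0xa0 x1=0xcf x2=0xd1 x3=0x79  N=1 Z=0
after  2: x0=0xa0 x1=0xcf x2=0xa8 x3=0x79  N=1 Z=0
after  3: x0=0xa0 x1=0x48 x2=0xa8 x3=0x79  N=0 Z=0
after  4: x0=0xa0 x1=0xa8 x2=0xa8 x3=0x79  N=0 Z=0
after  5: x0=0xa0 x1=0xa8 x2=0xa8 x3=0xd9  N=1 Z=0
after  6: x0=0xa0 x1=0x48 x2=0xa8 x3=0xd9  N=0 Z=0
after  7: x0=0xa0 x1=0x60 x2=0xa8 x3=0xd9  N=0 Z=0
after  8: x0=0xa0 x1=0x71 x2=0xa8 x3=0xd9  N=0 Z=0
after  9: x0=0xa0 x1=0x71 x2=0xa8 x3=0x71  N=0 Z=0
after 10: x0=0xa0 x1=0x71 x2=0xa8 x3=0x20  N=0 Z=0
-- IRQ taken; context saved, return-PC = 11 --

FLAGS = (N=0, Z=0)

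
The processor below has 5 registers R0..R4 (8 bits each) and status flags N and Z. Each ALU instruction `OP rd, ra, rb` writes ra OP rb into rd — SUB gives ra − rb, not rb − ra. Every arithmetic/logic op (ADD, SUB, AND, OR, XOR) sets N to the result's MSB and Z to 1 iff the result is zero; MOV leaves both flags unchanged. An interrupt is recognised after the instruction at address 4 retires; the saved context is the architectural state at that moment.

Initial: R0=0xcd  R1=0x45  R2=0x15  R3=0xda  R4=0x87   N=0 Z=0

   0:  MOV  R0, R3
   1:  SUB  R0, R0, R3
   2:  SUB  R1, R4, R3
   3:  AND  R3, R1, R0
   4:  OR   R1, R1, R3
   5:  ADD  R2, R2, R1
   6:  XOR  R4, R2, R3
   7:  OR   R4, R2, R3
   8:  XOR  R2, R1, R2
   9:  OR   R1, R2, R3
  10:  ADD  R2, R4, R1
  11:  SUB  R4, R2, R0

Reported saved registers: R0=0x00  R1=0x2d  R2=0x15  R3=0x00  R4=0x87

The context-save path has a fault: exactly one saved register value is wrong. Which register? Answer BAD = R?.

BAD = R1

after  0: R0=0xda R1=0x45 R2=0x15 R3=0xda R4=0x87  N=0 Z=0
after  1: R0=0x00 R1=0x45 R2=0x15 R3=0xda R4=0x87  N=0 Z=1
after  2: R0=0x00 R1=0xad R2=0x15 R3=0xda R4=0x87  N=1 Z=0
after  3: R0=0x00 R1=0xad R2=0x15 R3=0x00 R4=0x87  N=0 Z=1
after  4: R0=0x00 R1=0xad R2=0x15 R3=0x00 R4=0x87  N=1 Z=0
-- IRQ taken; context saved, return-PC = 5 --
mismatch: R1: reported 0x2d vs actual 0xad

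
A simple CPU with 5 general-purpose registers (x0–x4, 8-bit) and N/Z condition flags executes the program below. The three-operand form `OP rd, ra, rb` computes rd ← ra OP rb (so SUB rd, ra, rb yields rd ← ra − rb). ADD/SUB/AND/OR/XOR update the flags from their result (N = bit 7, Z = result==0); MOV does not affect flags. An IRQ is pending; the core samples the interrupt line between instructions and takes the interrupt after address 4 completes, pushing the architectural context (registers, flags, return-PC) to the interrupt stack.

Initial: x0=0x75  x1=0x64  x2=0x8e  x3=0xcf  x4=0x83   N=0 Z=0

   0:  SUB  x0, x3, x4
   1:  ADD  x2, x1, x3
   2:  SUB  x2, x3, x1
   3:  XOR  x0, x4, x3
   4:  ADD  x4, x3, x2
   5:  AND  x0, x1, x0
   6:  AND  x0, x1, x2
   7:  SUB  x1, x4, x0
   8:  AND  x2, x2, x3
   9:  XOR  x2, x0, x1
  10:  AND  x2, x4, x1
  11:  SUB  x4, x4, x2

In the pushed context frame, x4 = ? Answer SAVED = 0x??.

after  0: x0=0x4c x1=0x64 x2=0x8e x3=0xcf x4=0x83  N=0 Z=0
after  1: x0=0x4c x1=0x64 x2=0x33 x3=0xcf x4=0x83  N=0 Z=0
after  2: x0=0x4c x1=0x64 x2=0x6b x3=0xcf x4=0x83  N=0 Z=0
after  3: x0=0x4c x1=0x64 x2=0x6b x3=0xcf x4=0x83  N=0 Z=0
after  4: x0=0x4c x1=0x64 x2=0x6b x3=0xcf x4=0x3a  N=0 Z=0
-- IRQ taken; context saved, return-PC = 5 --

SAVED = 0x3a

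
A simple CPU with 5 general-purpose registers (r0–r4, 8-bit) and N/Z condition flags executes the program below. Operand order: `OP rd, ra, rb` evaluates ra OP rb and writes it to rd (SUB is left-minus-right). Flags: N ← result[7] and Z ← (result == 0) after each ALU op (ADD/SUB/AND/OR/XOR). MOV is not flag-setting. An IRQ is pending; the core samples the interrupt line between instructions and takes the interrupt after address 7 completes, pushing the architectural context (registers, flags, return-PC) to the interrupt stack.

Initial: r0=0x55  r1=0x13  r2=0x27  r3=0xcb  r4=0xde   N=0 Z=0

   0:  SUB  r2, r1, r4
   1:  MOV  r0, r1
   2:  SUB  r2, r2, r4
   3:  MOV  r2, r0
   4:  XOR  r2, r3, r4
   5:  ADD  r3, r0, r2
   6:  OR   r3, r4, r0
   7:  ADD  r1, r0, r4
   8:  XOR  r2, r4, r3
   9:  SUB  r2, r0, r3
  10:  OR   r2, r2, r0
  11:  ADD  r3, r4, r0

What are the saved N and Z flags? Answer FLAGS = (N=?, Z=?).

after  0: r0=0x55 r1=0x13 r2=0x35 r3=0xcb r4=0xde  N=0 Z=0
after  1: r0=0x13 r1=0x13 r2=0x35 r3=0xcb r4=0xde  N=0 Z=0
after  2: r0=0x13 r1=0x13 r2=0x57 r3=0xcb r4=0xde  N=0 Z=0
after  3: r0=0x13 r1=0x13 r2=0x13 r3=0xcb r4=0xde  N=0 Z=0
after  4: r0=0x13 r1=0x13 r2=0x15 r3=0xcb r4=0xde  N=0 Z=0
after  5: r0=0x13 r1=0x13 r2=0x15 r3=0x28 r4=0xde  N=0 Z=0
after  6: r0=0x13 r1=0x13 r2=0x15 r3=0xdf r4=0xde  N=1 Z=0
after  7: r0=0x13 r1=0xf1 r2=0x15 r3=0xdf r4=0xde  N=1 Z=0
-- IRQ taken; context saved, return-PC = 8 --

FLAGS = (N=1, Z=0)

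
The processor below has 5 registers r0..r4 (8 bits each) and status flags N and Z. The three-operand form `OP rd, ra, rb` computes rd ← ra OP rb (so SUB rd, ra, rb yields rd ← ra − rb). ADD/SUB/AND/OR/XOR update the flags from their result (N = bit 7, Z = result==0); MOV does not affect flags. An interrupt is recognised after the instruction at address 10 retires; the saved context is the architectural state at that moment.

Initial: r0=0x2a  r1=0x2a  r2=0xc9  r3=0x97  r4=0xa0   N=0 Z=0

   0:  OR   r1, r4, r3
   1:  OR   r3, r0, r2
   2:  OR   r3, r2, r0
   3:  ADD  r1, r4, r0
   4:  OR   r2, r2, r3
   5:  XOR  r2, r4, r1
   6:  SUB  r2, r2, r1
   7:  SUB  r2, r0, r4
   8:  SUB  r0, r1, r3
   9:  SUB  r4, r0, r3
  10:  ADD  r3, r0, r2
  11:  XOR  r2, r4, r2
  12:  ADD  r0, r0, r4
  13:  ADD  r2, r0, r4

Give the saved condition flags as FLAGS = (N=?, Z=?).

after  0: r0=0x2a r1=0xb7 r2=0xc9 r3=0x97 r4=0xa0  N=1 Z=0
after  1: r0=0x2a r1=0xb7 r2=0xc9 r3=0xeb r4=0xa0  N=1 Z=0
after  2: r0=0x2a r1=0xb7 r2=0xc9 r3=0xeb r4=0xa0  N=1 Z=0
after  3: r0=0x2a r1=0xca r2=0xc9 r3=0xeb r4=0xa0  N=1 Z=0
after  4: r0=0x2a r1=0xca r2=0xeb r3=0xeb r4=0xa0  N=1 Z=0
after  5: r0=0x2a r1=0xca r2=0x6a r3=0xeb r4=0xa0  N=0 Z=0
after  6: r0=0x2a r1=0xca r2=0xa0 r3=0xeb r4=0xa0  N=1 Z=0
after  7: r0=0x2a r1=0xca r2=0x8a r3=0xeb r4=0xa0  N=1 Z=0
after  8: r0=0xdf r1=0xca r2=0x8a r3=0xeb r4=0xa0  N=1 Z=0
after  9: r0=0xdf r1=0xca r2=0x8a r3=0xeb r4=0xf4  N=1 Z=0
after 10: r0=0xdf r1=0xca r2=0x8a r3=0x69 r4=0xf4  N=0 Z=0
-- IRQ taken; context saved, return-PC = 11 --

FLAGS = (N=0, Z=0)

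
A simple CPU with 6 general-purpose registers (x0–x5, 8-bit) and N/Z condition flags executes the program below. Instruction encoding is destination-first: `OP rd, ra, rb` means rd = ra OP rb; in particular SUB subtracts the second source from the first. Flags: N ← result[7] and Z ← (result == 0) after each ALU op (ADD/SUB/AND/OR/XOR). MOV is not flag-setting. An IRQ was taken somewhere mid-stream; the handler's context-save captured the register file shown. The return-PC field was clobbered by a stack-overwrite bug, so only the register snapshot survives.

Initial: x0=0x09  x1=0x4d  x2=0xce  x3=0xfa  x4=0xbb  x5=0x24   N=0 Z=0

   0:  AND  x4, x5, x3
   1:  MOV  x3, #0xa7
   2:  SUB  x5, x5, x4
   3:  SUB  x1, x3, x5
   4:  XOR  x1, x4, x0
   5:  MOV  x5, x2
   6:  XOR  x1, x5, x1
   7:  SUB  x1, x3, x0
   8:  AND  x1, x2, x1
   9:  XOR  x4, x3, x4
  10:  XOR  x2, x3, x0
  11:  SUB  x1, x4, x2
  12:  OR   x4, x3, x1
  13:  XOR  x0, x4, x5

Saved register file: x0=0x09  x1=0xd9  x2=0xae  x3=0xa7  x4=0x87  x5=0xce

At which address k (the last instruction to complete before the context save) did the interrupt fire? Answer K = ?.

K = 11

after  0: x0=0x09 x1=0x4d x2=0xce x3=0xfa x4=0x20 x5=0x24  N=0 Z=0
after  1: x0=0x09 x1=0x4d x2=0xce x3=0xa7 x4=0x20 x5=0x24  N=0 Z=0
after  2: x0=0x09 x1=0x4d x2=0xce x3=0xa7 x4=0x20 x5=0x04  N=0 Z=0
after  3: x0=0x09 x1=0xa3 x2=0xce x3=0xa7 x4=0x20 x5=0x04  N=1 Z=0
after  4: x0=0x09 x1=0x29 x2=0xce x3=0xa7 x4=0x20 x5=0x04  N=0 Z=0
after  5: x0=0x09 x1=0x29 x2=0xce x3=0xa7 x4=0x20 x5=0xce  N=0 Z=0
after  6: x0=0x09 x1=0xe7 x2=0xce x3=0xa7 x4=0x20 x5=0xce  N=1 Z=0
after  7: x0=0x09 x1=0x9e x2=0xce x3=0xa7 x4=0x20 x5=0xce  N=1 Z=0
after  8: x0=0x09 x1=0x8e x2=0xce x3=0xa7 x4=0x20 x5=0xce  N=1 Z=0
after  9: x0=0x09 x1=0x8e x2=0xce x3=0xa7 x4=0x87 x5=0xce  N=1 Z=0
after 10: x0=0x09 x1=0x8e x2=0xae x3=0xa7 x4=0x87 x5=0xce  N=1 Z=0
after 11: x0=0x09 x1=0xd9 x2=0xae x3=0xa7 x4=0x87 x5=0xce  N=1 Z=0
-- IRQ taken; context saved, return-PC = 12 --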